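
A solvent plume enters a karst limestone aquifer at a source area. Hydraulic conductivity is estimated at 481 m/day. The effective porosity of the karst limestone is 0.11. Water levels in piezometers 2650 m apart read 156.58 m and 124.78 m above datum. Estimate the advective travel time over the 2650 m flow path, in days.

50.5

Hydraulic gradient i = (156.58 − 124.78) / 2650 = 31.8 / 2650 = 0.01200.
Darcy flux q = K · i = 481.0 × 0.01200 = 5.772 m/day.
Seepage velocity v = q / n_e = 5.772 / 0.11 = 52.47 m/day.
Travel time t = L / v = 2650 / 52.47 = 50.50 days.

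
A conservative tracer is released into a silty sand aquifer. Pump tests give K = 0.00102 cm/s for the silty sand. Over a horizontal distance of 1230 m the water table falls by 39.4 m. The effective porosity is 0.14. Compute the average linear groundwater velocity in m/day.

0.202

Convert K: 0.00102 cm/s × 864 = 0.8813 m/day.
Hydraulic gradient i = Δh / L = 39.4 / 1230 = 0.03203.
Darcy flux q = K · i = 0.8813 × 0.03203 = 0.02823 m/day.
Seepage velocity v = q / n_e = 0.02823 / 0.14 = 0.2016 m/day.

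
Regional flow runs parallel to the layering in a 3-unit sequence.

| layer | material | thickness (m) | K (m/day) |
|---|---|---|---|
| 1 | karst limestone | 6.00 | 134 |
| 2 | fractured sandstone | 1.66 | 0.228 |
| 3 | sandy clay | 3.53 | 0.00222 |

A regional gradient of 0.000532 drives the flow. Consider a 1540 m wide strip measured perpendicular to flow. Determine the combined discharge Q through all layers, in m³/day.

Flow is parallel to layering, so each bed carries its own Darcy discharge and the transmissivities add.
Σ(K_i·b_i) = 134×6.00 + 0.228×1.66 + 0.00222×3.53 = 804.4 m²/day.
Hydraulic gradient i = 0.000532.
Q = Σ(K_i·b_i) · W · i = 804.4 × 1540 × 0.0005320 = 659.0 m³/day.

659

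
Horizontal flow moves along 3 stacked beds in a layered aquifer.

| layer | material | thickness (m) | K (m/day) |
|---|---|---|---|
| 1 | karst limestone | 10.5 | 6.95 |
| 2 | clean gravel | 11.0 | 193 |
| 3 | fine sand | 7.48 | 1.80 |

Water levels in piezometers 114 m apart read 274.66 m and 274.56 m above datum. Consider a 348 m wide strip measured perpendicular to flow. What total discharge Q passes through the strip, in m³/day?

Flow is parallel to layering, so each bed carries its own Darcy discharge and the transmissivities add.
Σ(K_i·b_i) = 6.95×10.5 + 193×11.0 + 1.80×7.48 = 2209 m²/day.
Hydraulic gradient i = (274.66 − 274.56) / 114 = 0.1 / 114 = 0.0008772.
Q = Σ(K_i·b_i) · W · i = 2209 × 348 × 0.0008772 = 674.5 m³/day.

674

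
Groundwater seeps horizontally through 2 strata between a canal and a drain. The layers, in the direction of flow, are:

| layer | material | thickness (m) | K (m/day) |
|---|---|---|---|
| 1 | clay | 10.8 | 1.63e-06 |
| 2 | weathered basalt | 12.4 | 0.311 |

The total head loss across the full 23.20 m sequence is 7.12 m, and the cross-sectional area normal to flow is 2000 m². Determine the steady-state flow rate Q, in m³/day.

Flow is perpendicular to layering, so the layers act in series and the equivalent K is the thickness-weighted harmonic mean.
Total thickness L = 10.8 + 12.4 = 23.20 m.
Σ(b_i/K_i) = 10.8/1.63e-06 + 12.4/0.311 = 6.626e+06 d.
K_eq = L / Σ(b_i/K_i) = 23.20 / 6.626e+06 = 3.501e-06 m/day.
Q = K_eq · A · (Δh/L) = 3.501e-06 × 2000 × (7.12/23.20) = 0.002149 m³/day.

0.00215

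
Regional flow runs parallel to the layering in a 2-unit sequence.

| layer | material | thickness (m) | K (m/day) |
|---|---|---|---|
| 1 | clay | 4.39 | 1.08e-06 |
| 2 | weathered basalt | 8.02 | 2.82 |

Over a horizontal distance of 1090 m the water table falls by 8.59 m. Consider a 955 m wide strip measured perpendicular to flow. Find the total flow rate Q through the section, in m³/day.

170

Flow is parallel to layering, so each bed carries its own Darcy discharge and the transmissivities add.
Σ(K_i·b_i) = 1.08e-06×4.39 + 2.82×8.02 = 22.62 m²/day.
Hydraulic gradient i = Δh / L = 8.59 / 1090 = 0.007881.
Q = Σ(K_i·b_i) · W · i = 22.62 × 955 × 0.007881 = 170.2 m³/day.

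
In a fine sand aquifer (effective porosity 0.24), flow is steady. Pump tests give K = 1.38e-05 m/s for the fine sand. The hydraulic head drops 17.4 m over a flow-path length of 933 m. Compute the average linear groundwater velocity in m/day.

0.0927

Convert K: 1.38e-05 m/s × 86400 = 1.192 m/day.
Hydraulic gradient i = Δh / L = 17.4 / 933 = 0.01865.
Darcy flux q = K · i = 1.192 × 0.01865 = 0.02224 m/day.
Seepage velocity v = q / n_e = 0.02224 / 0.24 = 0.09265 m/day.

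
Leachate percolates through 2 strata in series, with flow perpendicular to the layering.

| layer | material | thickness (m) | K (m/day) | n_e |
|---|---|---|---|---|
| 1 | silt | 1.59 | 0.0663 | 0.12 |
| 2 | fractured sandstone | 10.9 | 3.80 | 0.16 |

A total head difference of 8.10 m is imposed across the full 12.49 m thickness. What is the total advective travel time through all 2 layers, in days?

6.41

With flow normal to the layers, continuity requires the same specific discharge q through every layer.
Σ(b_i/K_i) = 1.59/0.0663 + 10.9/3.80 = 26.85 d.
q = Δh / Σ(b_i/K_i) = 8.10 / 26.85 = 0.3017 m/day.
In each layer the seepage velocity is v_i = q/n_i, so the layer transit time is t_i = b_i·n_i / q:
  layer 1 (silt): t_1 = 1.59 × 0.12 / 0.3017 = 0.6325 d
  layer 2 (fractured sandstone): t_2 = 10.9 × 0.16 / 0.3017 = 5.781 d
Total t = Σ t_i = 6.414 days.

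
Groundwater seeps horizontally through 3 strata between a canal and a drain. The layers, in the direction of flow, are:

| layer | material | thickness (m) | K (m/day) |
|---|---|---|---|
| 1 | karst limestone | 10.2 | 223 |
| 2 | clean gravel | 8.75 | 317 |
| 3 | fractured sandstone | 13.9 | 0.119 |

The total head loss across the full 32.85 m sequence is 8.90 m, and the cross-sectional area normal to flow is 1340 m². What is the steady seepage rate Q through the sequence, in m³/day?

102

Flow is perpendicular to layering, so the layers act in series and the equivalent K is the thickness-weighted harmonic mean.
Total thickness L = 10.2 + 8.75 + 13.9 = 32.85 m.
Σ(b_i/K_i) = 10.2/223 + 8.75/317 + 13.9/0.119 = 116.9 d.
K_eq = L / Σ(b_i/K_i) = 32.85 / 116.9 = 0.2811 m/day.
Q = K_eq · A · (Δh/L) = 0.2811 × 1340 × (8.90/32.85) = 102.0 m³/day.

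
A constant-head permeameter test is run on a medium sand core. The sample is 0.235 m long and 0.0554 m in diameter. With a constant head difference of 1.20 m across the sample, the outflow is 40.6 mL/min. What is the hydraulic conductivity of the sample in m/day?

Cross-sectional area A = π·(d/2)² = π × (0.0554/2)² = 0.002411 m².
Convert discharge: 40.6 mL/min = 6.767e-07 m³/s.
Darcy's law rearranged: K = Q·L / (A·Δh) = 6.767e-07 × 0.235 / (0.002411 × 1.20) = 5.497e-05 m/s = 4.750 m/day.

4.75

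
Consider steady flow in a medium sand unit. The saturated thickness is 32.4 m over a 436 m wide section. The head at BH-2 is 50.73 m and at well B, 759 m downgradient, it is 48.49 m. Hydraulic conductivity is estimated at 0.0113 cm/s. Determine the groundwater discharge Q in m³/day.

Convert K: 0.0113 cm/s × 864 = 9.763 m/day.
Cross-sectional area A = 436 × 32.4 = 14126 m².
Hydraulic gradient i = (50.73 − 48.49) / 759 = 2.24 / 759 = 0.002951.
Darcy's law: Q = K · A · i = 9.763 × 14126 × 0.002951 = 407.0 m³/day.

407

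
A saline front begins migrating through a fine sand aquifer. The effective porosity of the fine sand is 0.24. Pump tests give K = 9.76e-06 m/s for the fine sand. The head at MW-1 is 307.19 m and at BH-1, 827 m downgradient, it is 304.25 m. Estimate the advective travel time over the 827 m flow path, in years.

181

Convert K: 9.76e-06 m/s × 86400 = 0.8433 m/day.
Hydraulic gradient i = (307.19 − 304.25) / 827 = 2.94 / 827 = 0.003555.
Darcy flux q = K · i = 0.8433 × 0.003555 = 0.002998 m/day.
Seepage velocity v = q / n_e = 0.002998 / 0.24 = 0.01249 m/day.
Travel time t = L / v = 827 / 0.01249 = 66208 days = 181.3 years.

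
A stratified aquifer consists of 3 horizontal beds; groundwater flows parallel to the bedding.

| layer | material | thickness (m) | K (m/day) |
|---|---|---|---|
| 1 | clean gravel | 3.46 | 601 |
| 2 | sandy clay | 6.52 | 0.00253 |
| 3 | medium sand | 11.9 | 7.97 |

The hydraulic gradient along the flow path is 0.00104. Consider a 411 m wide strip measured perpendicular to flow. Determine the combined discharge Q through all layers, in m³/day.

929

Flow is parallel to layering, so each bed carries its own Darcy discharge and the transmissivities add.
Σ(K_i·b_i) = 601×3.46 + 0.00253×6.52 + 7.97×11.9 = 2174 m²/day.
Hydraulic gradient i = 0.00104.
Q = Σ(K_i·b_i) · W · i = 2174 × 411 × 0.001040 = 929.4 m³/day.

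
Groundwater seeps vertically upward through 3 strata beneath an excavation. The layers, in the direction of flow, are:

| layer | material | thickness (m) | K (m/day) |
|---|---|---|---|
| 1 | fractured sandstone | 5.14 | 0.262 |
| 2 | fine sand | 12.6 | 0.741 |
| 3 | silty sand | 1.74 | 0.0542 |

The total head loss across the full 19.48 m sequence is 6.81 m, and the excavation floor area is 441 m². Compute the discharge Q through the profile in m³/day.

43.7

Flow is perpendicular to layering, so the layers act in series and the equivalent K is the thickness-weighted harmonic mean.
Total thickness L = 5.14 + 12.6 + 1.74 = 19.48 m.
Σ(b_i/K_i) = 5.14/0.262 + 12.6/0.741 + 1.74/0.0542 = 68.73 d.
K_eq = L / Σ(b_i/K_i) = 19.48 / 68.73 = 0.2834 m/day.
Q = K_eq · A · (Δh/L) = 0.2834 × 441 × (6.81/19.48) = 43.70 m³/day.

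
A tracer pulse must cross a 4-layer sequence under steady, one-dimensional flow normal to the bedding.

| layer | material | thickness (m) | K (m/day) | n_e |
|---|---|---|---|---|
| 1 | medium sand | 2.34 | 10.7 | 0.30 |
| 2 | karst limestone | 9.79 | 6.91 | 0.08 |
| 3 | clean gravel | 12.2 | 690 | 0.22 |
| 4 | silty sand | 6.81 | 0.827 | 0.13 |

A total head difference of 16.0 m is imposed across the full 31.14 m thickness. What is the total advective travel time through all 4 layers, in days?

With flow normal to the layers, continuity requires the same specific discharge q through every layer.
Σ(b_i/K_i) = 2.34/10.7 + 9.79/6.91 + 12.2/690 + 6.81/0.827 = 9.888 d.
q = Δh / Σ(b_i/K_i) = 16.0 / 9.888 = 1.618 m/day.
In each layer the seepage velocity is v_i = q/n_i, so the layer transit time is t_i = b_i·n_i / q:
  layer 1 (medium sand): t_1 = 2.34 × 0.30 / 1.618 = 0.4338 d
  layer 2 (karst limestone): t_2 = 9.79 × 0.08 / 1.618 = 0.4840 d
  layer 3 (clean gravel): t_3 = 12.2 × 0.22 / 1.618 = 1.659 d
  layer 4 (silty sand): t_4 = 6.81 × 0.13 / 1.618 = 0.5471 d
Total t = Σ t_i = 3.124 days.

3.12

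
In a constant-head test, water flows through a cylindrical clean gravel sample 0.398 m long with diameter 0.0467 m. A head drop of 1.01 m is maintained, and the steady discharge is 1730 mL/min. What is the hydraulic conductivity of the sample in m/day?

Cross-sectional area A = π·(d/2)² = π × (0.0467/2)² = 0.001713 m².
Convert discharge: 1730 mL/min = 2.883e-05 m³/s.
Darcy's law rearranged: K = Q·L / (A·Δh) = 2.883e-05 × 0.398 / (0.001713 × 1.01) = 0.006633 m/s = 573.1 m/day.

573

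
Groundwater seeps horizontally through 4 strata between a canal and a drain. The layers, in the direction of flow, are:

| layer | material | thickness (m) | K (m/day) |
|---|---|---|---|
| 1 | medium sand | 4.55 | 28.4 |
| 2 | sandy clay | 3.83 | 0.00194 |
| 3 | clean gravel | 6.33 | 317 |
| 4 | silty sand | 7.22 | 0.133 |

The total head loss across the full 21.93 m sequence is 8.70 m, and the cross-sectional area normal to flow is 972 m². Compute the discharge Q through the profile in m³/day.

Flow is perpendicular to layering, so the layers act in series and the equivalent K is the thickness-weighted harmonic mean.
Total thickness L = 4.55 + 3.83 + 6.33 + 7.22 = 21.93 m.
Σ(b_i/K_i) = 4.55/28.4 + 3.83/0.00194 + 6.33/317 + 7.22/0.133 = 2029 d.
K_eq = L / Σ(b_i/K_i) = 21.93 / 2029 = 0.01081 m/day.
Q = K_eq · A · (Δh/L) = 0.01081 × 972 × (8.70/21.93) = 4.168 m³/day.

4.17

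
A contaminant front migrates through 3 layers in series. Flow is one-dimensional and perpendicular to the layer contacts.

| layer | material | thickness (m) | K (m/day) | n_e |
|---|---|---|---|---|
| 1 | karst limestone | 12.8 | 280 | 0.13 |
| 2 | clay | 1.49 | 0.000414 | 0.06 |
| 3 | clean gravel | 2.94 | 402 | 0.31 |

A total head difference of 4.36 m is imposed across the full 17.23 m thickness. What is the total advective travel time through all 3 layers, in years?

With flow normal to the layers, continuity requires the same specific discharge q through every layer.
Σ(b_i/K_i) = 12.8/280 + 1.49/0.000414 + 2.94/402 = 3599 d.
q = Δh / Σ(b_i/K_i) = 4.36 / 3599 = 0.001211 m/day.
In each layer the seepage velocity is v_i = q/n_i, so the layer transit time is t_i = b_i·n_i / q:
  layer 1 (karst limestone): t_1 = 12.8 × 0.13 / 0.001211 = 1374 d
  layer 2 (clay): t_2 = 1.49 × 0.06 / 0.001211 = 73.80 d
  layer 3 (clean gravel): t_3 = 2.94 × 0.31 / 0.001211 = 752.3 d
Total t = Σ t_i = 2200 days = 6.023 years.

6.02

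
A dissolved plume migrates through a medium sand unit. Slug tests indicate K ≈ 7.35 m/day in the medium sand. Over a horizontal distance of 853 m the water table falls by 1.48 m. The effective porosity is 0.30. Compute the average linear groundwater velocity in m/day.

Hydraulic gradient i = Δh / L = 1.48 / 853 = 0.001735.
Darcy flux q = K · i = 7.350 × 0.001735 = 0.01275 m/day.
Seepage velocity v = q / n_e = 0.01275 / 0.30 = 0.04251 m/day.

0.0425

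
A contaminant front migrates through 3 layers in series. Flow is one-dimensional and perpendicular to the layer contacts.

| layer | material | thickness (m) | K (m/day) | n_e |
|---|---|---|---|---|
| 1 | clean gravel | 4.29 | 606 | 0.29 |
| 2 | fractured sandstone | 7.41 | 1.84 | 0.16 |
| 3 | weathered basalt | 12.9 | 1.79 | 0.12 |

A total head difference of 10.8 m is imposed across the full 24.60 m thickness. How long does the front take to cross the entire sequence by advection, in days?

With flow normal to the layers, continuity requires the same specific discharge q through every layer.
Σ(b_i/K_i) = 4.29/606 + 7.41/1.84 + 12.9/1.79 = 11.24 d.
q = Δh / Σ(b_i/K_i) = 10.8 / 11.24 = 0.9608 m/day.
In each layer the seepage velocity is v_i = q/n_i, so the layer transit time is t_i = b_i·n_i / q:
  layer 1 (clean gravel): t_1 = 4.29 × 0.29 / 0.9608 = 1.295 d
  layer 2 (fractured sandstone): t_2 = 7.41 × 0.16 / 0.9608 = 1.234 d
  layer 3 (weathered basalt): t_3 = 12.9 × 0.12 / 0.9608 = 1.611 d
Total t = Σ t_i = 4.140 days.

4.14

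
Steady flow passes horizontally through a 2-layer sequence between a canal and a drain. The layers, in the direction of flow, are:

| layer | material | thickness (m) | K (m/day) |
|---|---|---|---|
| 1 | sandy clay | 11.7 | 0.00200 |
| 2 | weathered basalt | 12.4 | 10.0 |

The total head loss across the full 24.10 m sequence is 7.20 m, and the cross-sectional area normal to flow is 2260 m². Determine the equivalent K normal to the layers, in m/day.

0.00412

Flow is perpendicular to layering, so the layers act in series and the equivalent K is the thickness-weighted harmonic mean.
Total thickness L = 11.7 + 12.4 = 24.10 m.
Σ(b_i/K_i) = 11.7/0.00200 + 12.4/10.0 = 5851 d.
K_eq = L / Σ(b_i/K_i) = 24.10 / 5851 = 0.004119 m/day.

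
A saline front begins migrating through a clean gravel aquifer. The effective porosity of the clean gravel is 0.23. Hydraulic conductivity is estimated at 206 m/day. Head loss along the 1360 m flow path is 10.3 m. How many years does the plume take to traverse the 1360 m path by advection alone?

0.549

Hydraulic gradient i = Δh / L = 10.3 / 1360 = 0.007574.
Darcy flux q = K · i = 206.0 × 0.007574 = 1.560 m/day.
Seepage velocity v = q / n_e = 1.560 / 0.23 = 6.783 m/day.
Travel time t = L / v = 1360 / 6.783 = 200.5 days = 0.5489 years.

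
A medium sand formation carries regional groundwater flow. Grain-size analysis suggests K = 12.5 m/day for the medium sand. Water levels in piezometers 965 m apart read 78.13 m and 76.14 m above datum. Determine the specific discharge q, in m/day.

0.0258

Hydraulic gradient i = (78.13 − 76.14) / 965 = 1.99 / 965 = 0.002062.
Specific discharge q = K · i = 12.50 × 0.002062 = 0.02578 m/day.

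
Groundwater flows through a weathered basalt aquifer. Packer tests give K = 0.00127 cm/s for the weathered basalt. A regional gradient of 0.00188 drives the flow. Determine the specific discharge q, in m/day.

Convert K: 0.00127 cm/s × 864 = 1.097 m/day.
Hydraulic gradient i = 0.00188.
Specific discharge q = K · i = 1.097 × 0.001880 = 0.002063 m/day.

0.00206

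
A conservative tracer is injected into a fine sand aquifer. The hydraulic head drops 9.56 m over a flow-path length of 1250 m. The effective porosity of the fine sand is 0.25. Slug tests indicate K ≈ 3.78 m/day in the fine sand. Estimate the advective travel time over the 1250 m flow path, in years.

Hydraulic gradient i = Δh / L = 9.56 / 1250 = 0.007648.
Darcy flux q = K · i = 3.780 × 0.007648 = 0.02891 m/day.
Seepage velocity v = q / n_e = 0.02891 / 0.25 = 0.1156 m/day.
Travel time t = L / v = 1250 / 0.1156 = 10810 days = 29.60 years.

29.6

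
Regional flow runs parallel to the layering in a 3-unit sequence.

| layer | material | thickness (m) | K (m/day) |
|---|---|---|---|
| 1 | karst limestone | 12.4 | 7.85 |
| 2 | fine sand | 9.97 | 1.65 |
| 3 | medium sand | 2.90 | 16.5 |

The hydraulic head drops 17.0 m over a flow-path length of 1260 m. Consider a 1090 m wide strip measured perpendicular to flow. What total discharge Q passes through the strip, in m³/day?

Flow is parallel to layering, so each bed carries its own Darcy discharge and the transmissivities add.
Σ(K_i·b_i) = 7.85×12.4 + 1.65×9.97 + 16.5×2.90 = 161.6 m²/day.
Hydraulic gradient i = Δh / L = 17.0 / 1260 = 0.01349.
Q = Σ(K_i·b_i) · W · i = 161.6 × 1090 × 0.01349 = 2377 m³/day.

2380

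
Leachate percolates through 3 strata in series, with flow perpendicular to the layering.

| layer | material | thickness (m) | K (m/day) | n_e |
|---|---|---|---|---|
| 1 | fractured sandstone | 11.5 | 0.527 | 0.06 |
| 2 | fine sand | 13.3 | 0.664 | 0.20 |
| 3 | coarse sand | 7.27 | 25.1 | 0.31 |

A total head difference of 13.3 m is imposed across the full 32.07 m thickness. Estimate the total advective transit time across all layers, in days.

With flow normal to the layers, continuity requires the same specific discharge q through every layer.
Σ(b_i/K_i) = 11.5/0.527 + 13.3/0.664 + 7.27/25.1 = 42.14 d.
q = Δh / Σ(b_i/K_i) = 13.3 / 42.14 = 0.3156 m/day.
In each layer the seepage velocity is v_i = q/n_i, so the layer transit time is t_i = b_i·n_i / q:
  layer 1 (fractured sandstone): t_1 = 11.5 × 0.06 / 0.3156 = 2.186 d
  layer 2 (fine sand): t_2 = 13.3 × 0.20 / 0.3156 = 8.428 d
  layer 3 (coarse sand): t_3 = 7.27 × 0.31 / 0.3156 = 7.141 d
Total t = Σ t_i = 17.76 days.

17.8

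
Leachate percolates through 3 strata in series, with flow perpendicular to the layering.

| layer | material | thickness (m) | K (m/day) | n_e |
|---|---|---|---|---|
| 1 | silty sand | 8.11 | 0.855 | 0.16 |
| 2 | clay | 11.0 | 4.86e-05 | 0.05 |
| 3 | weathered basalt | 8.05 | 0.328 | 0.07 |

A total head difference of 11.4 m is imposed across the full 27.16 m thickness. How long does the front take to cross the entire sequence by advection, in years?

131

With flow normal to the layers, continuity requires the same specific discharge q through every layer.
Σ(b_i/K_i) = 8.11/0.855 + 11.0/4.86e-05 + 8.05/0.328 = 2.264e+05 d.
q = Δh / Σ(b_i/K_i) = 11.4 / 2.264e+05 = 5.036e-05 m/day.
In each layer the seepage velocity is v_i = q/n_i, so the layer transit time is t_i = b_i·n_i / q:
  layer 1 (silty sand): t_1 = 8.11 × 0.16 / 5.036e-05 = 25767 d
  layer 2 (clay): t_2 = 11.0 × 0.05 / 5.036e-05 = 10921 d
  layer 3 (weathered basalt): t_3 = 8.05 × 0.07 / 5.036e-05 = 11190 d
Total t = Σ t_i = 47878 days = 131.1 years.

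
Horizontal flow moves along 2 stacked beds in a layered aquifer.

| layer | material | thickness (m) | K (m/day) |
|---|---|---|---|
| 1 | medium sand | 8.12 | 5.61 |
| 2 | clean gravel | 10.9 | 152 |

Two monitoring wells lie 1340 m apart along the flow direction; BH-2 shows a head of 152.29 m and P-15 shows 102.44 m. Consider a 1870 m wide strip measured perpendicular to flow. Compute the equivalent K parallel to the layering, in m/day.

Flow is parallel to layering, so each bed carries its own Darcy discharge and the transmissivities add.
Σ(K_i·b_i) = 5.61×8.12 + 152×10.9 = 1702 m²/day.
Total thickness b = 19.02 m, so K_eq = Σ(K_i·b_i)/b = 89.50 m/day.

89.5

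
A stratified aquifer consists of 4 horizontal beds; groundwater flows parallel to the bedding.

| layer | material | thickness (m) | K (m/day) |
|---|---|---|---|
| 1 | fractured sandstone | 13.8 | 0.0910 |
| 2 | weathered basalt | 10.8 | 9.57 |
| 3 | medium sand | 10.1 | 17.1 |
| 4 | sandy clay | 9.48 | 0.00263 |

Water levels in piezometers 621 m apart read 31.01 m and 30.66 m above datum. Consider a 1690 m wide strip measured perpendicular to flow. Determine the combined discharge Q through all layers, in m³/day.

Flow is parallel to layering, so each bed carries its own Darcy discharge and the transmissivities add.
Σ(K_i·b_i) = 0.0910×13.8 + 9.57×10.8 + 17.1×10.1 + 0.00263×9.48 = 277.3 m²/day.
Hydraulic gradient i = (31.01 − 30.66) / 621 = 0.35 / 621 = 0.0005636.
Q = Σ(K_i·b_i) · W · i = 277.3 × 1690 × 0.0005636 = 264.2 m³/day.

264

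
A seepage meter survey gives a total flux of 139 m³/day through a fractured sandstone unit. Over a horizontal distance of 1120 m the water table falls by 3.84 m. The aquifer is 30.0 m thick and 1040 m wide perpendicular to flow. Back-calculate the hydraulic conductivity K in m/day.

1.30

Cross-sectional area A = 1040 × 30.0 = 31200 m².
Hydraulic gradient i = Δh / L = 3.84 / 1120 = 0.003429.
From Q = K·A·i, K = Q / (A·i) = 139 / (31200 × 0.003429) = 1.299 m/day.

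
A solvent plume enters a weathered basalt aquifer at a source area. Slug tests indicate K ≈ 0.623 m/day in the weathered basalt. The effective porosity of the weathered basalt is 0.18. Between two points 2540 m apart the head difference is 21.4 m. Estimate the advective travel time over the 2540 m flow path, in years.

238

Hydraulic gradient i = Δh / L = 21.4 / 2540 = 0.008425.
Darcy flux q = K · i = 0.6230 × 0.008425 = 0.005249 m/day.
Seepage velocity v = q / n_e = 0.005249 / 0.18 = 0.02916 m/day.
Travel time t = L / v = 2540 / 0.02916 = 87104 days = 238.5 years.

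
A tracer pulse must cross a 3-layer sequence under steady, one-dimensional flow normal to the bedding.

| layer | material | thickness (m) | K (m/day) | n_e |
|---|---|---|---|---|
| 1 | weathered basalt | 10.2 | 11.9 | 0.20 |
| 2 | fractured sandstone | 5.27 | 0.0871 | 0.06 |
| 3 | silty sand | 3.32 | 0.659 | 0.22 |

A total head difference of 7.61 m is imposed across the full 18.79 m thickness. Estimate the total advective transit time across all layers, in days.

With flow normal to the layers, continuity requires the same specific discharge q through every layer.
Σ(b_i/K_i) = 10.2/11.9 + 5.27/0.0871 + 3.32/0.659 = 66.40 d.
q = Δh / Σ(b_i/K_i) = 7.61 / 66.40 = 0.1146 m/day.
In each layer the seepage velocity is v_i = q/n_i, so the layer transit time is t_i = b_i·n_i / q:
  layer 1 (weathered basalt): t_1 = 10.2 × 0.20 / 0.1146 = 17.80 d
  layer 2 (fractured sandstone): t_2 = 5.27 × 0.06 / 0.1146 = 2.759 d
  layer 3 (silty sand): t_3 = 3.32 × 0.22 / 0.1146 = 6.373 d
Total t = Σ t_i = 26.93 days.

26.9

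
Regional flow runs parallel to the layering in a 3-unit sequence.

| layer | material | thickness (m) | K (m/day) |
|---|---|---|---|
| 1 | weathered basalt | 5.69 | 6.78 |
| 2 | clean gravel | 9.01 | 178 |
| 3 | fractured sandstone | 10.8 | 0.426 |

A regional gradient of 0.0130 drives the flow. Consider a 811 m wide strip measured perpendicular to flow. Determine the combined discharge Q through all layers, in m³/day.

Flow is parallel to layering, so each bed carries its own Darcy discharge and the transmissivities add.
Σ(K_i·b_i) = 6.78×5.69 + 178×9.01 + 0.426×10.8 = 1647 m²/day.
Hydraulic gradient i = 0.0130.
Q = Σ(K_i·b_i) · W · i = 1647 × 811 × 0.01300 = 17364 m³/day.

17400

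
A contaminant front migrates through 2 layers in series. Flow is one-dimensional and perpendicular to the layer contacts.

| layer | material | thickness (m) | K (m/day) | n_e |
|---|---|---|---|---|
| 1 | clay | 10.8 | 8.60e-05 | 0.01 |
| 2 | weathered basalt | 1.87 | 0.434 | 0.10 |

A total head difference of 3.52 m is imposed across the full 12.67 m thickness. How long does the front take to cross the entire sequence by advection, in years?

With flow normal to the layers, continuity requires the same specific discharge q through every layer.
Σ(b_i/K_i) = 10.8/8.60e-05 + 1.87/0.434 = 1.256e+05 d.
q = Δh / Σ(b_i/K_i) = 3.52 / 1.256e+05 = 2.803e-05 m/day.
In each layer the seepage velocity is v_i = q/n_i, so the layer transit time is t_i = b_i·n_i / q:
  layer 1 (clay): t_1 = 10.8 × 0.01 / 2.803e-05 = 3853 d
  layer 2 (weathered basalt): t_2 = 1.87 × 0.10 / 2.803e-05 = 6672 d
Total t = Σ t_i = 10525 days = 28.82 years.

28.8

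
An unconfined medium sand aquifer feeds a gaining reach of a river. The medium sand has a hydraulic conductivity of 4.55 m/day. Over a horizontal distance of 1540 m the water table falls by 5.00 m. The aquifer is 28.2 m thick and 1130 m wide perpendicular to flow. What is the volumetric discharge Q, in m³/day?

471

Cross-sectional area A = 1130 × 28.2 = 31866 m².
Hydraulic gradient i = Δh / L = 5.00 / 1540 = 0.003247.
Darcy's law: Q = K · A · i = 4.550 × 31866 × 0.003247 = 470.7 m³/day.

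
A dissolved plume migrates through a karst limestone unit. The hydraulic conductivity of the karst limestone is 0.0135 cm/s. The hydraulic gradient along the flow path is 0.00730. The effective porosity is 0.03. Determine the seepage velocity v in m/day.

Convert K: 0.0135 cm/s × 864 = 11.66 m/day.
Hydraulic gradient i = 0.00730.
Darcy flux q = K · i = 11.66 × 0.007300 = 0.08515 m/day.
Seepage velocity v = q / n_e = 0.08515 / 0.03 = 2.838 m/day.

2.84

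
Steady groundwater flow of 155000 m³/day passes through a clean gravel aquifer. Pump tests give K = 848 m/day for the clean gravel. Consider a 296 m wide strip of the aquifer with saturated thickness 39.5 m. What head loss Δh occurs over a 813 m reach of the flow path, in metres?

Cross-sectional area A = 296 × 39.5 = 11692 m².
From Q = K·A·i, i = Q / (K·A) = 155000 / (848.0 × 11692) = 0.01563.
Head loss Δh = i · L = 0.01563 × 813 = 12.71 m.

12.7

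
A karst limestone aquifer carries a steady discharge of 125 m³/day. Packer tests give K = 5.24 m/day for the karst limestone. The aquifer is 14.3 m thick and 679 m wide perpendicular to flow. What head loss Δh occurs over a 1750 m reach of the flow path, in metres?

Cross-sectional area A = 679 × 14.3 = 9710 m².
From Q = K·A·i, i = Q / (K·A) = 125 / (5.240 × 9710) = 0.002457.
Head loss Δh = i · L = 0.002457 × 1750 = 4.299 m.

4.30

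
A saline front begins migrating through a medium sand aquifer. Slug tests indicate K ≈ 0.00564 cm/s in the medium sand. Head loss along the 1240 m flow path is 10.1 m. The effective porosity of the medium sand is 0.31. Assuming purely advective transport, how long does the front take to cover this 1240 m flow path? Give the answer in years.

26.5

Convert K: 0.00564 cm/s × 864 = 4.873 m/day.
Hydraulic gradient i = Δh / L = 10.1 / 1240 = 0.008145.
Darcy flux q = K · i = 4.873 × 0.008145 = 0.03969 m/day.
Seepage velocity v = q / n_e = 0.03969 / 0.31 = 0.1280 m/day.
Travel time t = L / v = 1240 / 0.1280 = 9685 days = 26.52 years.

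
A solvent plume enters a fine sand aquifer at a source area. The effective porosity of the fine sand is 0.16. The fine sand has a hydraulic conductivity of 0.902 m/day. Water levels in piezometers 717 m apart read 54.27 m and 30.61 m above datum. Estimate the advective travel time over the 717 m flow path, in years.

Hydraulic gradient i = (54.27 − 30.61) / 717 = 23.66 / 717 = 0.03300.
Darcy flux q = K · i = 0.9020 × 0.03300 = 0.02976 m/day.
Seepage velocity v = q / n_e = 0.02976 / 0.16 = 0.1860 m/day.
Travel time t = L / v = 717 / 0.1860 = 3854 days = 10.55 years.

10.6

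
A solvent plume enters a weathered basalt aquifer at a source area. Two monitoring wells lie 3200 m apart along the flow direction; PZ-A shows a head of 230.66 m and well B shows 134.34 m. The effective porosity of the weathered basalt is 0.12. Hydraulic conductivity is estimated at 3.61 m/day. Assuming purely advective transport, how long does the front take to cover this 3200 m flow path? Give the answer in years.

9.68

Hydraulic gradient i = (230.66 − 134.34) / 3200 = 96.32 / 3200 = 0.03010.
Darcy flux q = K · i = 3.610 × 0.03010 = 0.1087 m/day.
Seepage velocity v = q / n_e = 0.1087 / 0.12 = 0.9055 m/day.
Travel time t = L / v = 3200 / 0.9055 = 3534 days = 9.675 years.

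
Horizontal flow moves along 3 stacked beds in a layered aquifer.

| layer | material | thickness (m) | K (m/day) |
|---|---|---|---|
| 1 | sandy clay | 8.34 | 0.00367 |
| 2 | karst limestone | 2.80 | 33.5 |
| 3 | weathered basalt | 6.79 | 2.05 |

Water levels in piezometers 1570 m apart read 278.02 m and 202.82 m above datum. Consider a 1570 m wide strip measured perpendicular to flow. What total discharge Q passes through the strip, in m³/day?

Flow is parallel to layering, so each bed carries its own Darcy discharge and the transmissivities add.
Σ(K_i·b_i) = 0.00367×8.34 + 33.5×2.80 + 2.05×6.79 = 107.8 m²/day.
Hydraulic gradient i = (278.02 − 202.82) / 1570 = 75.2 / 1570 = 0.04790.
Q = Σ(K_i·b_i) · W · i = 107.8 × 1570 × 0.04790 = 8103 m³/day.

8100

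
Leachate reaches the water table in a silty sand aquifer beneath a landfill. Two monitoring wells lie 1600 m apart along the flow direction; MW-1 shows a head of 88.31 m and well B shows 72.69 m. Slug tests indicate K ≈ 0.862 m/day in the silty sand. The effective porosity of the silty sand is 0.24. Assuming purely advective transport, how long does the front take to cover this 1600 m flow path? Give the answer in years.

125

Hydraulic gradient i = (88.31 − 72.69) / 1600 = 15.62 / 1600 = 0.009763.
Darcy flux q = K · i = 0.8620 × 0.009763 = 0.008415 m/day.
Seepage velocity v = q / n_e = 0.008415 / 0.24 = 0.03506 m/day.
Travel time t = L / v = 1600 / 0.03506 = 45631 days = 124.9 years.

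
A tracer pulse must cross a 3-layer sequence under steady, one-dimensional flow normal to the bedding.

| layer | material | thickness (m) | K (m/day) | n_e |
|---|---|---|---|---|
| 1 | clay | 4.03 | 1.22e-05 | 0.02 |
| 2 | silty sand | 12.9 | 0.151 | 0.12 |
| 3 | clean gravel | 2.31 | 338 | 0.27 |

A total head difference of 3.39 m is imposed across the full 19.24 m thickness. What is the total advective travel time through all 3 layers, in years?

With flow normal to the layers, continuity requires the same specific discharge q through every layer.
Σ(b_i/K_i) = 4.03/1.22e-05 + 12.9/0.151 + 2.31/338 = 3.304e+05 d.
q = Δh / Σ(b_i/K_i) = 3.39 / 3.304e+05 = 1.026e-05 m/day.
In each layer the seepage velocity is v_i = q/n_i, so the layer transit time is t_i = b_i·n_i / q:
  layer 1 (clay): t_1 = 4.03 × 0.02 / 1.026e-05 = 7856 d
  layer 2 (silty sand): t_2 = 12.9 × 0.12 / 1.026e-05 = 1.509e+05 d
  layer 3 (clean gravel): t_3 = 2.31 × 0.27 / 1.026e-05 = 60790 d
Total t = Σ t_i = 2.195e+05 days = 601.0 years.

601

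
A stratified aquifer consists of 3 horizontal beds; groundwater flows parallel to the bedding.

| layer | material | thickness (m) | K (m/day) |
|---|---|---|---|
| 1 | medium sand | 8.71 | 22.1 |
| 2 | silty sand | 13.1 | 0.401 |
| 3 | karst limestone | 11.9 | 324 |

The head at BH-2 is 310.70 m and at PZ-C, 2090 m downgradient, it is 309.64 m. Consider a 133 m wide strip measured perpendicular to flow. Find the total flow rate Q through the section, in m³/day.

Flow is parallel to layering, so each bed carries its own Darcy discharge and the transmissivities add.
Σ(K_i·b_i) = 22.1×8.71 + 0.401×13.1 + 324×11.9 = 4053 m²/day.
Hydraulic gradient i = (310.70 − 309.64) / 2090 = 1.06 / 2090 = 0.0005072.
Q = Σ(K_i·b_i) · W · i = 4053 × 133 × 0.0005072 = 273.4 m³/day.

273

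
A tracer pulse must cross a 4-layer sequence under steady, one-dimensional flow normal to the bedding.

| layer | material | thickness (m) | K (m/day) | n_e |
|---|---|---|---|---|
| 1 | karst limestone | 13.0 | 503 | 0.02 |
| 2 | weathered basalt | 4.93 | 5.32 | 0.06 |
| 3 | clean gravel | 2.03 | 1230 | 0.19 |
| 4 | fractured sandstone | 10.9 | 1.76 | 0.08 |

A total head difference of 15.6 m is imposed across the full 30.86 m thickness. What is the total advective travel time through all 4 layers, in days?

With flow normal to the layers, continuity requires the same specific discharge q through every layer.
Σ(b_i/K_i) = 13.0/503 + 4.93/5.32 + 2.03/1230 + 10.9/1.76 = 7.147 d.
q = Δh / Σ(b_i/K_i) = 15.6 / 7.147 = 2.183 m/day.
In each layer the seepage velocity is v_i = q/n_i, so the layer transit time is t_i = b_i·n_i / q:
  layer 1 (karst limestone): t_1 = 13.0 × 0.02 / 2.183 = 0.1191 d
  layer 2 (weathered basalt): t_2 = 4.93 × 0.06 / 2.183 = 0.1355 d
  layer 3 (clean gravel): t_3 = 2.03 × 0.19 / 2.183 = 0.1767 d
  layer 4 (fractured sandstone): t_4 = 10.9 × 0.08 / 2.183 = 0.3995 d
Total t = Σ t_i = 0.8309 days.

0.831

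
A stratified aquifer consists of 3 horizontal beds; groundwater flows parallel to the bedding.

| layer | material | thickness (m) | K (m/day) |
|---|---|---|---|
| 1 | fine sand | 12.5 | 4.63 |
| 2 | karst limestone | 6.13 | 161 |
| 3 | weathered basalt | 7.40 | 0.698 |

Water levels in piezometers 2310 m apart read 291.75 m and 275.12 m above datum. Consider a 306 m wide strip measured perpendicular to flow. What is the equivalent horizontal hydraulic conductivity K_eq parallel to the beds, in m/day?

Flow is parallel to layering, so each bed carries its own Darcy discharge and the transmissivities add.
Σ(K_i·b_i) = 4.63×12.5 + 161×6.13 + 0.698×7.40 = 1050 m²/day.
Total thickness b = 26.03 m, so K_eq = Σ(K_i·b_i)/b = 40.34 m/day.

40.3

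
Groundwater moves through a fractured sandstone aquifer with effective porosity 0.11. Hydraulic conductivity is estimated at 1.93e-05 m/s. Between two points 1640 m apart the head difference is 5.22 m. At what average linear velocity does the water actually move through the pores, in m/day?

0.0483

Convert K: 1.93e-05 m/s × 86400 = 1.668 m/day.
Hydraulic gradient i = Δh / L = 5.22 / 1640 = 0.003183.
Darcy flux q = K · i = 1.668 × 0.003183 = 0.005308 m/day.
Seepage velocity v = q / n_e = 0.005308 / 0.11 = 0.04825 m/day.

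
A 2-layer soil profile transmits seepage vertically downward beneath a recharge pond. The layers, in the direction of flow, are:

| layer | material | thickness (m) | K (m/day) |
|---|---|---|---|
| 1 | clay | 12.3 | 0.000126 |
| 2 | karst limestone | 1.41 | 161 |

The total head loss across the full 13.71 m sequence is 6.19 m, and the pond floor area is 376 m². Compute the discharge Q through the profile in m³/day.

0.0238

Flow is perpendicular to layering, so the layers act in series and the equivalent K is the thickness-weighted harmonic mean.
Total thickness L = 12.3 + 1.41 = 13.71 m.
Σ(b_i/K_i) = 12.3/0.000126 + 1.41/161 = 97619 d.
K_eq = L / Σ(b_i/K_i) = 13.71 / 97619 = 0.0001404 m/day.
Q = K_eq · A · (Δh/L) = 0.0001404 × 376 × (6.19/13.71) = 0.02384 m³/day.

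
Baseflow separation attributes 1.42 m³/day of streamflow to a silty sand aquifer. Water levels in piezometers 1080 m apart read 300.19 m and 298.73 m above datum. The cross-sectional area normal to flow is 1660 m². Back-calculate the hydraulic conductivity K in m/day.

Hydraulic gradient i = (300.19 − 298.73) / 1080 = 1.46 / 1080 = 0.001352.
From Q = K·A·i, K = Q / (A·i) = 1.42 / (1660 × 0.001352) = 0.6328 m/day.

0.633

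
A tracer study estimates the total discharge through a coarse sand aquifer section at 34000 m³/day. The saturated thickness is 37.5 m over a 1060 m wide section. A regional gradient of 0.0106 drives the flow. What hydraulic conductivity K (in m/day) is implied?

80.7

Cross-sectional area A = 1060 × 37.5 = 39750 m².
Hydraulic gradient i = 0.0106.
From Q = K·A·i, K = Q / (A·i) = 34000 / (39750 × 0.01060) = 80.69 m/day.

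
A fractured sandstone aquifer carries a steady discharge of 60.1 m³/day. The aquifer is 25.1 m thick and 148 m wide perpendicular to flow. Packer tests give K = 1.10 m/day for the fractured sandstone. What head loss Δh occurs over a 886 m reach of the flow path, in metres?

Cross-sectional area A = 148 × 25.1 = 3715 m².
From Q = K·A·i, i = Q / (K·A) = 60.1 / (1.100 × 3715) = 0.01471.
Head loss Δh = i · L = 0.01471 × 886 = 13.03 m.

13.0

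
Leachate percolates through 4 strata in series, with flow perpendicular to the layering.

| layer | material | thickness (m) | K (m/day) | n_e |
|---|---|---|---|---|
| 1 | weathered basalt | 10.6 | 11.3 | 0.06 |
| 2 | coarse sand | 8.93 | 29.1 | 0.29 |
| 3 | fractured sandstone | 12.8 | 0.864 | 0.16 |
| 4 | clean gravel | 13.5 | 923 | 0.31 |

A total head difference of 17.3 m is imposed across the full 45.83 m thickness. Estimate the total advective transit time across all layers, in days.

With flow normal to the layers, continuity requires the same specific discharge q through every layer.
Σ(b_i/K_i) = 10.6/11.3 + 8.93/29.1 + 12.8/0.864 + 13.5/923 = 16.07 d.
q = Δh / Σ(b_i/K_i) = 17.3 / 16.07 = 1.076 m/day.
In each layer the seepage velocity is v_i = q/n_i, so the layer transit time is t_i = b_i·n_i / q:
  layer 1 (weathered basalt): t_1 = 10.6 × 0.06 / 1.076 = 0.5909 d
  layer 2 (coarse sand): t_2 = 8.93 × 0.29 / 1.076 = 2.406 d
  layer 3 (fractured sandstone): t_3 = 12.8 × 0.16 / 1.076 = 1.903 d
  layer 4 (clean gravel): t_4 = 13.5 × 0.31 / 1.076 = 3.889 d
Total t = Σ t_i = 8.789 days.

8.79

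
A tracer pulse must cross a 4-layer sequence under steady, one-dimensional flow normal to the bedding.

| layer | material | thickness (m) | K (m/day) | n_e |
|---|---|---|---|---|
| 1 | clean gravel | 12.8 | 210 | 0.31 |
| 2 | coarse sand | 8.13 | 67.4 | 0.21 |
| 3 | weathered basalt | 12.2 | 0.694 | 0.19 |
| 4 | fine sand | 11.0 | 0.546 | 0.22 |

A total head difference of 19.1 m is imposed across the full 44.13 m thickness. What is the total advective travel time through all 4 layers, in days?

20.7

With flow normal to the layers, continuity requires the same specific discharge q through every layer.
Σ(b_i/K_i) = 12.8/210 + 8.13/67.4 + 12.2/0.694 + 11.0/0.546 = 37.91 d.
q = Δh / Σ(b_i/K_i) = 19.1 / 37.91 = 0.5039 m/day.
In each layer the seepage velocity is v_i = q/n_i, so the layer transit time is t_i = b_i·n_i / q:
  layer 1 (clean gravel): t_1 = 12.8 × 0.31 / 0.5039 = 7.875 d
  layer 2 (coarse sand): t_2 = 8.13 × 0.21 / 0.5039 = 3.388 d
  layer 3 (weathered basalt): t_3 = 12.2 × 0.19 / 0.5039 = 4.600 d
  layer 4 (fine sand): t_4 = 11.0 × 0.22 / 0.5039 = 4.803 d
Total t = Σ t_i = 20.67 days.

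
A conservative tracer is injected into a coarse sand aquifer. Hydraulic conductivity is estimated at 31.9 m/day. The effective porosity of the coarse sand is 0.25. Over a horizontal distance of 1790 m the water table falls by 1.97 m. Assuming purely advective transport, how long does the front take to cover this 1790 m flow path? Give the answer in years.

34.9

Hydraulic gradient i = Δh / L = 1.97 / 1790 = 0.001101.
Darcy flux q = K · i = 31.90 × 0.001101 = 0.03511 m/day.
Seepage velocity v = q / n_e = 0.03511 / 0.25 = 0.1404 m/day.
Travel time t = L / v = 1790 / 0.1404 = 12746 days = 34.90 years.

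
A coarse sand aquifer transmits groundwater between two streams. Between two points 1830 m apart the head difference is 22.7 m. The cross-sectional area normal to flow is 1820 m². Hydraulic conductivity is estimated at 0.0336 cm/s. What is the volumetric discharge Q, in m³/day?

Convert K: 0.0336 cm/s × 864 = 29.03 m/day.
Hydraulic gradient i = Δh / L = 22.7 / 1830 = 0.01240.
Darcy's law: Q = K · A · i = 29.03 × 1820 × 0.01240 = 655.4 m³/day.

655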